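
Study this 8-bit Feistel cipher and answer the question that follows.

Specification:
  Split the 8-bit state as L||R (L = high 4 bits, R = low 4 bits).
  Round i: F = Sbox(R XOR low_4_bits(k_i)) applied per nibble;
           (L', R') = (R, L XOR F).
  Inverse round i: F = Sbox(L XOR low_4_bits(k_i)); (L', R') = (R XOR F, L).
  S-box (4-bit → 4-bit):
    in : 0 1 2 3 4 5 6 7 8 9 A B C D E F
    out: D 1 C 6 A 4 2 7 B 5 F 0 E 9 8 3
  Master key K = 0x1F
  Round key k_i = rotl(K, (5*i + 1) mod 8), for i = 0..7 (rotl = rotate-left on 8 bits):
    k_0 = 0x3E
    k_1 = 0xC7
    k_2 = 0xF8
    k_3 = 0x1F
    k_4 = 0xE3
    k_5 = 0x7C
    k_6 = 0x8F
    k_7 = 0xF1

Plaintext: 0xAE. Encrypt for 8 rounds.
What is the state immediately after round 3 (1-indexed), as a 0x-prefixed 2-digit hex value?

s_0 = plaintext = 0xAE
s_1 = Round(s_0, k_0) = 0xE7
s_2 = Round(s_1, k_1) = 0x73
s_3 = Round(s_2, k_2) = 0x37
s_4 = Round(s_3, k_3) = 0x78
s_5 = Round(s_4, k_4) = 0x87
s_6 = Round(s_5, k_5) = 0x78
s_7 = Round(s_6, k_6) = 0x80
s_8 = Round(s_7, k_7) = 0x09

0x37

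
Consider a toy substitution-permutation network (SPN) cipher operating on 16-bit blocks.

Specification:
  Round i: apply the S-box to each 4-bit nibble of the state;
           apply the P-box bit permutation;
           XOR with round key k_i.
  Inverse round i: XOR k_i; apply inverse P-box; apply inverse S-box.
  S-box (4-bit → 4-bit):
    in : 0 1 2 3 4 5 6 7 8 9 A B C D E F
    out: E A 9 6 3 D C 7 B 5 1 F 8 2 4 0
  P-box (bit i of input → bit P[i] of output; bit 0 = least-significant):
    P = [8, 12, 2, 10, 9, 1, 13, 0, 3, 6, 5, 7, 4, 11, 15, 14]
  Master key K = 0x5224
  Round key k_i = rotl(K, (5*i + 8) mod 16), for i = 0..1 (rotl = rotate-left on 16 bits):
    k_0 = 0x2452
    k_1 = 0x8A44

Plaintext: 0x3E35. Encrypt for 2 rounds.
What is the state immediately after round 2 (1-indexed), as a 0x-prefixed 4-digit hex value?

0xF17E

s_0 = plaintext = 0x3E35
s_1 = Round(s_0, k_0) = 0x8974
s_2 = Round(s_1, k_1) = 0xF17E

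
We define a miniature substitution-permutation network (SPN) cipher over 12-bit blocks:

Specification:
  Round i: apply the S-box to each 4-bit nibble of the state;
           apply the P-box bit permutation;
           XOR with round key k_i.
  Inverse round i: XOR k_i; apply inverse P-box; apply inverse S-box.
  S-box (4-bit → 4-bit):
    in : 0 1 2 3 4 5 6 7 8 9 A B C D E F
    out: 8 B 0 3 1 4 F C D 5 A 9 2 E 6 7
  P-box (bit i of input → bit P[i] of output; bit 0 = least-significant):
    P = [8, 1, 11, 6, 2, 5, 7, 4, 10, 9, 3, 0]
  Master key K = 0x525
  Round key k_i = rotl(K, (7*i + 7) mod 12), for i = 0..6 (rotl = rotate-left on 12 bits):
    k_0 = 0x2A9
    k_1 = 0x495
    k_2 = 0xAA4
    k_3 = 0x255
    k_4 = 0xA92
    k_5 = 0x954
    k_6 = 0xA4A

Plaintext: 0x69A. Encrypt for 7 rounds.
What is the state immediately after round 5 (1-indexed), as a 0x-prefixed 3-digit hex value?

0xFD2

s_0 = plaintext = 0x69A
s_1 = Round(s_0, k_0) = 0x466
s_2 = Round(s_1, k_1) = 0x963
s_3 = Round(s_2, k_2) = 0xF1A
s_4 = Round(s_3, k_3) = 0x42B
s_5 = Round(s_4, k_4) = 0xFD2
s_6 = Round(s_5, k_5) = 0xFEC
s_7 = Round(s_6, k_6) = 0xCE0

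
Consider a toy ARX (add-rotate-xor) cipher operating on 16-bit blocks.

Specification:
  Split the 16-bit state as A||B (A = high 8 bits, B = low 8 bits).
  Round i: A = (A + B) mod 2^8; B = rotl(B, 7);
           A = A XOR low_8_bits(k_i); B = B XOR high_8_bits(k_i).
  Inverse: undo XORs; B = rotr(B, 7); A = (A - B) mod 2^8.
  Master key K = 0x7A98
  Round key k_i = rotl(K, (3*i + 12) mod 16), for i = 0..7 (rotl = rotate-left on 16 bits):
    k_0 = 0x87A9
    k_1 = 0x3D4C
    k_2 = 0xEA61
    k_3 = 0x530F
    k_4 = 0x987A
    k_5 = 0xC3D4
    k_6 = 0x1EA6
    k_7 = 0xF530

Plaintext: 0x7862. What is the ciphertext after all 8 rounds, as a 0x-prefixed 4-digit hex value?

0xE8E2

s_0 = plaintext = 0x7862
s_1 = Round(s_0, k_0) = 0x73B6
s_2 = Round(s_1, k_1) = 0x6566
s_3 = Round(s_2, k_2) = 0xAAD9
s_4 = Round(s_3, k_3) = 0x8CBF
s_5 = Round(s_4, k_4) = 0x3147
s_6 = Round(s_5, k_5) = 0xAC60
s_7 = Round(s_6, k_6) = 0xAA2E
s_8 = Round(s_7, k_7) = 0xE8E2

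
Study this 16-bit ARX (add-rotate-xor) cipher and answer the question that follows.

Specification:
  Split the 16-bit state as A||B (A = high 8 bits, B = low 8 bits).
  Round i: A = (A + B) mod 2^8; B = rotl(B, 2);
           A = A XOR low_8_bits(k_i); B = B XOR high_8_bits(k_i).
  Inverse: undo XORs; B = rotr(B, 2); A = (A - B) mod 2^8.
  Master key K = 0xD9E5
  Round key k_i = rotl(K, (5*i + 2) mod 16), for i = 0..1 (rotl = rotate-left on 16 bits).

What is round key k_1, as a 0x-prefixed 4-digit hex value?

0xF2EC

K = 0xD9E5
k_0 = rotl(K, (5*0+2) mod 16) = rotl(K, 2) = 0x6797
k_1 = rotl(K, (5*1+2) mod 16) = rotl(K, 7) = 0xF2EC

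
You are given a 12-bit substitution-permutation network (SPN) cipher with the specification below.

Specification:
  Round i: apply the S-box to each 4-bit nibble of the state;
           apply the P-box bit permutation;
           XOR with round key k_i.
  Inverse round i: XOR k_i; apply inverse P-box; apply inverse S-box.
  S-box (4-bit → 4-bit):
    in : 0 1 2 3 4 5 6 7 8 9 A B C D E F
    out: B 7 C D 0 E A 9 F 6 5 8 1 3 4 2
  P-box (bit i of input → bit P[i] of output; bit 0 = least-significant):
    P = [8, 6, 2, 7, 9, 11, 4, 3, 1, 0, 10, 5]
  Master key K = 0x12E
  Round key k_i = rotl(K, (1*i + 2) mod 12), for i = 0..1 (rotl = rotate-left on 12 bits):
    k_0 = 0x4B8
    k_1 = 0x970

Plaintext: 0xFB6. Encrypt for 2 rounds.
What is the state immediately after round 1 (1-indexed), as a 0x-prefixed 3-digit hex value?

0x471

s_0 = plaintext = 0xFB6
s_1 = Round(s_0, k_0) = 0x471
s_2 = Round(s_1, k_1) = 0xA3C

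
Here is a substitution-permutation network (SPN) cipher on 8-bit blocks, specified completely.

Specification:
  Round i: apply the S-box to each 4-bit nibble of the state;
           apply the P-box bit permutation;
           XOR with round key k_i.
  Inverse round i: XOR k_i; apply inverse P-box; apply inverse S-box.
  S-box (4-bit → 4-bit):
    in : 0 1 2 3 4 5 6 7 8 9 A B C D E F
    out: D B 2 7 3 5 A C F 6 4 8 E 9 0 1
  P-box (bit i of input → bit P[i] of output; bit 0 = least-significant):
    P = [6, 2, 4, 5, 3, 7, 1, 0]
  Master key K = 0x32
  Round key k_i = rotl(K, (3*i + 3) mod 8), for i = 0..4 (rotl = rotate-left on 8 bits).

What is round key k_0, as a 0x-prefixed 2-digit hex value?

0x91

K = 0x32
k_0 = rotl(K, (3*0+3) mod 8) = rotl(K, 3) = 0x91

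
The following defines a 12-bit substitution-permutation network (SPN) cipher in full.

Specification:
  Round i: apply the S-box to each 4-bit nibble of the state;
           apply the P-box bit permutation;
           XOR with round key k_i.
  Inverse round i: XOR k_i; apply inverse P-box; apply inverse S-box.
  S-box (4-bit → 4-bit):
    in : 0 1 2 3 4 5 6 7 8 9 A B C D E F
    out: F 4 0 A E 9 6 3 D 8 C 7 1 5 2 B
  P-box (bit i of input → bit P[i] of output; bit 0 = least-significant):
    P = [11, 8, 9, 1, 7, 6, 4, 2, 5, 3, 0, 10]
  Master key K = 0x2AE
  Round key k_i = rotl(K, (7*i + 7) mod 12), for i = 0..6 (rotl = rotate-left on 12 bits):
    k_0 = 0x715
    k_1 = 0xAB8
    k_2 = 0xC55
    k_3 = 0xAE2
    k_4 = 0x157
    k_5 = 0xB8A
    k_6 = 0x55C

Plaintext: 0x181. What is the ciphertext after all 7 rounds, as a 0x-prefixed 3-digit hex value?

s_0 = plaintext = 0x181
s_1 = Round(s_0, k_0) = 0x580
s_2 = Round(s_1, k_1) = 0x50E
s_3 = Round(s_2, k_2) = 0x9A1
s_4 = Round(s_3, k_3) = 0xCF6
s_5 = Round(s_4, k_4) = 0x2B3
s_6 = Round(s_5, k_5) = 0xA58
s_7 = Round(s_6, k_6) = 0xBDB

0xBDB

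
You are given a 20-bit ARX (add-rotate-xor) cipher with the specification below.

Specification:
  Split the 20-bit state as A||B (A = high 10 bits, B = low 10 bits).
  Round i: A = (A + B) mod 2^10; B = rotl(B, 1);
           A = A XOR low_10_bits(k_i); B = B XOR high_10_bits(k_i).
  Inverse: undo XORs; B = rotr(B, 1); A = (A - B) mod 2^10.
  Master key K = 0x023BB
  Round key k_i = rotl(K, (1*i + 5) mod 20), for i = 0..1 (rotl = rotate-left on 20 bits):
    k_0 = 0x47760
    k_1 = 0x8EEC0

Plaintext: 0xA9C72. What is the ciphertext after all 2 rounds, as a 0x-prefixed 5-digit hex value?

0x2C9C9

s_0 = plaintext = 0xA9C72
s_1 = Round(s_0, k_0) = 0x1E5F9
s_2 = Round(s_1, k_1) = 0x2C9C9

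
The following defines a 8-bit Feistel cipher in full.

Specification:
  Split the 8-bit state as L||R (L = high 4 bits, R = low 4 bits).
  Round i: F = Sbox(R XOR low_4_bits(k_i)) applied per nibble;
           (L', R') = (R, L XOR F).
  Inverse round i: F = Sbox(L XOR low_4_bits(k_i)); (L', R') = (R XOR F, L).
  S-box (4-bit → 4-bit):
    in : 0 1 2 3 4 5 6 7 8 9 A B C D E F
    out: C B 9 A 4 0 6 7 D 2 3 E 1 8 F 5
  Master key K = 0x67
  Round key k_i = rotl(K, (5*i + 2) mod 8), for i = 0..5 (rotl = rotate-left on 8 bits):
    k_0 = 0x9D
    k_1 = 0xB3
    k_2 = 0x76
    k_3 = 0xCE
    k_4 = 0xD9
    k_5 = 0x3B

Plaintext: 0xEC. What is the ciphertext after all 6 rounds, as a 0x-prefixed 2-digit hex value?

0x83

s_0 = plaintext = 0xEC
s_1 = Round(s_0, k_0) = 0xC5
s_2 = Round(s_1, k_1) = 0x5A
s_3 = Round(s_2, k_2) = 0xA4
s_4 = Round(s_3, k_3) = 0x49
s_5 = Round(s_4, k_4) = 0x98
s_6 = Round(s_5, k_5) = 0x83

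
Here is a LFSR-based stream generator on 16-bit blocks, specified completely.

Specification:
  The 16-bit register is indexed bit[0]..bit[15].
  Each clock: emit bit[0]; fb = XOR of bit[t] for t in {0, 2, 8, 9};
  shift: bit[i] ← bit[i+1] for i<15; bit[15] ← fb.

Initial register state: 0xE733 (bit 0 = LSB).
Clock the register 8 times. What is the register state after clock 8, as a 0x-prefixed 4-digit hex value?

reg_0 = 0xE733
clock 1: out=1, reg = 0xF399
clock 2: out=1, reg = 0xF9CC
clock 3: out=0, reg = 0x7CE6
clock 4: out=0, reg = 0xBE73
clock 5: out=1, reg = 0x5F39
clock 6: out=1, reg = 0xAF9C
clock 7: out=0, reg = 0xD7CE
clock 8: out=0, reg = 0xEBE7

0xEBE7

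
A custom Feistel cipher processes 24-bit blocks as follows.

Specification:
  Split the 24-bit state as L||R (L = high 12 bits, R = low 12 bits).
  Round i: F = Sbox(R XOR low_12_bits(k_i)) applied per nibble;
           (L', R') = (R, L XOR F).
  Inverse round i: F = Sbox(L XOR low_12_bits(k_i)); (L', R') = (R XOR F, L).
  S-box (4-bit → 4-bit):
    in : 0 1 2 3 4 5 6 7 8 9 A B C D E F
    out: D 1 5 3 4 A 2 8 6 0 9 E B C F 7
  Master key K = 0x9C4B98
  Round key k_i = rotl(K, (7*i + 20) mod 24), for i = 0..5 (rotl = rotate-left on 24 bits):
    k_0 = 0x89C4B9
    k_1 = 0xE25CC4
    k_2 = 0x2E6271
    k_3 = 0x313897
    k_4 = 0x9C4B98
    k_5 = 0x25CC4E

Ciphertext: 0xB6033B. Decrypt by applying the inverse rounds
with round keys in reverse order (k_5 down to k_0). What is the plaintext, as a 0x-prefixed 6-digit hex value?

0x68A2A2

s_0 = ciphertext = 0xB6033B
s_1 = InvRound(s_0, k_5) = 0xB64B60
s_2 = InvRound(s_1, k_4) = 0x61BB64
s_3 = InvRound(s_2, k_3) = 0x40F61B
s_4 = InvRound(s_3, k_2) = 0x49440F
s_5 = InvRound(s_4, k_1) = 0x2A2494
s_6 = InvRound(s_5, k_0) = 0x68A2A2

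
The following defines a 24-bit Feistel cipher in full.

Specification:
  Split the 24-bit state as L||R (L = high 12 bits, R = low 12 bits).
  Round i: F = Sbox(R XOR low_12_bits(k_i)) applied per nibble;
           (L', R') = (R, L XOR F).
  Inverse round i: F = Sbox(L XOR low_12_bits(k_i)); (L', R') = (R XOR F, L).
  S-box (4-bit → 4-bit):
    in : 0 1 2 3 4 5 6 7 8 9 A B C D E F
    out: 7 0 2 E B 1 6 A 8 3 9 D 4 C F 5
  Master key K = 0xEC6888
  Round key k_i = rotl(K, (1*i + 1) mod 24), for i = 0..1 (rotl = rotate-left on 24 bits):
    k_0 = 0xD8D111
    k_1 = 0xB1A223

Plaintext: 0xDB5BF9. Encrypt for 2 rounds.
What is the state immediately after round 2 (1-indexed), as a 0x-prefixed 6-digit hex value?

0x44DD96

s_0 = plaintext = 0xDB5BF9
s_1 = Round(s_0, k_0) = 0xBF944D
s_2 = Round(s_1, k_1) = 0x44DD96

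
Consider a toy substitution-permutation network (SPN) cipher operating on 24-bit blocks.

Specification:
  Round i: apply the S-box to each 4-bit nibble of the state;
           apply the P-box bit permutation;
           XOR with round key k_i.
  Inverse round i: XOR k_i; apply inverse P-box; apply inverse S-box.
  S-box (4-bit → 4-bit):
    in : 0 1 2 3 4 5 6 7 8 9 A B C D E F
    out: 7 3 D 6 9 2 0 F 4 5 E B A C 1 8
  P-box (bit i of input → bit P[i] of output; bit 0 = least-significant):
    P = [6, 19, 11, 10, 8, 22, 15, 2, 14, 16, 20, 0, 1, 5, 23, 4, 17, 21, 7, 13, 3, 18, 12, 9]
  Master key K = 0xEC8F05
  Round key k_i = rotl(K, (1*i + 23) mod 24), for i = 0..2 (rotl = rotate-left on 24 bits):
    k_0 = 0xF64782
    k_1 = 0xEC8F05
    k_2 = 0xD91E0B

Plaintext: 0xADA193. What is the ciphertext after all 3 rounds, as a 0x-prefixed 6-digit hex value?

s_0 = plaintext = 0xADA193
s_1 = Round(s_0, k_0) = 0x7BBC32
s_2 = Round(s_1, k_1) = 0x8B317E
s_3 = Round(s_2, k_2) = 0x3AEF6F

0x3AEF6F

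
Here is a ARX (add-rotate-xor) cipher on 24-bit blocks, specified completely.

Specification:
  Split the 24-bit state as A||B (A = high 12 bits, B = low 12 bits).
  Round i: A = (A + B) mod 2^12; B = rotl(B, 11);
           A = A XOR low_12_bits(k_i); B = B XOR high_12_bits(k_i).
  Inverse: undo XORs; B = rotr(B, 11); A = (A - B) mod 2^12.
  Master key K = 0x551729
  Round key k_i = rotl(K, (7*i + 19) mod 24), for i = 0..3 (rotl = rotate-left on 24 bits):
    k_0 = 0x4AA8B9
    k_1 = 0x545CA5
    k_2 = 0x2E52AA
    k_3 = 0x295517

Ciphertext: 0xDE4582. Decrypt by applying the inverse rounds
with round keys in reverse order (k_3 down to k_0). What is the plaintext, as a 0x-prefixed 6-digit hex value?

s_0 = ciphertext = 0xDE4582
s_1 = InvRound(s_0, k_3) = 0xAC5E2E
s_2 = InvRound(s_1, k_2) = 0xED8997
s_3 = InvRound(s_2, k_1) = 0x8D89A5
s_4 = InvRound(s_3, k_0) = 0x642A1F

0x642A1F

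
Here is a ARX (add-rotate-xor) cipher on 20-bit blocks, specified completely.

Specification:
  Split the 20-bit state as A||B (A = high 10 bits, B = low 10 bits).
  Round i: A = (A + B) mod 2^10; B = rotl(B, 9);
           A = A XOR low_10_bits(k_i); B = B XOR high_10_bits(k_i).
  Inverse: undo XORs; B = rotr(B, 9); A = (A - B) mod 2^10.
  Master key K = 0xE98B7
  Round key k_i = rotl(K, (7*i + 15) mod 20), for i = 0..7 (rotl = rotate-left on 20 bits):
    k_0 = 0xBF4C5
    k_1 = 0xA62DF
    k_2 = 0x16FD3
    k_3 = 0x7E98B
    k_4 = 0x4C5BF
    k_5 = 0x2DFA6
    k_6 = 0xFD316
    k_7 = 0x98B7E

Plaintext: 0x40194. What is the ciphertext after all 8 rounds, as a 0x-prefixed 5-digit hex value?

0x24DD8

s_0 = plaintext = 0x40194
s_1 = Round(s_0, k_0) = 0x94637
s_2 = Round(s_1, k_1) = 0x95D83
s_3 = Round(s_2, k_2) = 0x0269A
s_4 = Round(s_3, k_3) = 0xCA0B7
s_5 = Round(s_4, k_4) = 0x9836A
s_6 = Round(s_5, k_5) = 0x9B102
s_7 = Round(s_6, k_6) = 0x1E375
s_8 = Round(s_7, k_7) = 0x24DD8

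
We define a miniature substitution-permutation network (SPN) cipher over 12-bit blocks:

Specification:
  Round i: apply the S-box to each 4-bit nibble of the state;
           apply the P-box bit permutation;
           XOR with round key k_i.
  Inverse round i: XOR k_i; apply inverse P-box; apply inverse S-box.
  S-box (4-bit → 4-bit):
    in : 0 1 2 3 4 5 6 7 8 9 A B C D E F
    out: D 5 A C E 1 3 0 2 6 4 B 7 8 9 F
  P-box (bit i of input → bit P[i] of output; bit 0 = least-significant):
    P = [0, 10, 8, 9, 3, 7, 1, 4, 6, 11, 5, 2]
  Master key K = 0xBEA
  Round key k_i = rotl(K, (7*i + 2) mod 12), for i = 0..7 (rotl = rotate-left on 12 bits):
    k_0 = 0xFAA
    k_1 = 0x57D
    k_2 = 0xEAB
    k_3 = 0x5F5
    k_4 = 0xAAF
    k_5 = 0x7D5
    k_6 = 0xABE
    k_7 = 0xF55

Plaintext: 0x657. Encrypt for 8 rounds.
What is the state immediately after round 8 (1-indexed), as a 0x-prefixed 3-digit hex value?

s_0 = plaintext = 0x657
s_1 = Round(s_0, k_0) = 0x7E2
s_2 = Round(s_1, k_1) = 0x365
s_3 = Round(s_2, k_2) = 0xE06
s_4 = Round(s_3, k_3) = 0x1AA
s_5 = Round(s_4, k_4) = 0xBCD
s_6 = Round(s_5, k_5) = 0xD1B
s_7 = Round(s_6, k_6) = 0xCB1
s_8 = Round(s_7, k_7) = 0x6AC

0x6AC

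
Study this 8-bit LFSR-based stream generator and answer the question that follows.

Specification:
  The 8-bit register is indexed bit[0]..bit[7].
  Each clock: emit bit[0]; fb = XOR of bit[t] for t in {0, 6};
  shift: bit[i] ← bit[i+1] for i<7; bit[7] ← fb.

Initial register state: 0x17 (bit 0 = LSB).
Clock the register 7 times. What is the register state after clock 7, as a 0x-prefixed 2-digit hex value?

reg_0 = 0x17
clock 1: out=1, reg = 0x8B
clock 2: out=1, reg = 0xC5
clock 3: out=1, reg = 0x62
clock 4: out=0, reg = 0xB1
clock 5: out=1, reg = 0xD8
clock 6: out=0, reg = 0xEC
clock 7: out=0, reg = 0xF6

0xF6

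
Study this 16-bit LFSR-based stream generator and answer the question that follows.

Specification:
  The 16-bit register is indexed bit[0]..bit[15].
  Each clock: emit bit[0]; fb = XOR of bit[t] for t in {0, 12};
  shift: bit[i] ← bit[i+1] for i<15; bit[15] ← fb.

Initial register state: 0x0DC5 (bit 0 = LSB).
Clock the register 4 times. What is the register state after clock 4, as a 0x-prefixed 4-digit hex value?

0x50DC

reg_0 = 0x0DC5
clock 1: out=1, reg = 0x86E2
clock 2: out=0, reg = 0x4371
clock 3: out=1, reg = 0xA1B8
clock 4: out=0, reg = 0x50DC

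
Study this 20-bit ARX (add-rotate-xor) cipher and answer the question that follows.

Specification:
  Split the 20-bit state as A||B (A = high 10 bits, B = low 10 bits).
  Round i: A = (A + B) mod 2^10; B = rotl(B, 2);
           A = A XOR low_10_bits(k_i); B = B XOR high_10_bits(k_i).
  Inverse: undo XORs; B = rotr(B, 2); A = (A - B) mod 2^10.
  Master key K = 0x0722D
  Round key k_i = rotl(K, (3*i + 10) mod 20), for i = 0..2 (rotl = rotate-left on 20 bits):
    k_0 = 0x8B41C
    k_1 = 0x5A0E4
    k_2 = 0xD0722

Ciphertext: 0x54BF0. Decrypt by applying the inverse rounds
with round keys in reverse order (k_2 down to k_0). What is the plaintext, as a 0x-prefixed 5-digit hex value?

0x4108F

s_0 = ciphertext = 0x54BF0
s_1 = InvRound(s_0, k_2) = 0x5112C
s_2 = InvRound(s_1, k_1) = 0x63C11
s_3 = InvRound(s_2, k_0) = 0x4108F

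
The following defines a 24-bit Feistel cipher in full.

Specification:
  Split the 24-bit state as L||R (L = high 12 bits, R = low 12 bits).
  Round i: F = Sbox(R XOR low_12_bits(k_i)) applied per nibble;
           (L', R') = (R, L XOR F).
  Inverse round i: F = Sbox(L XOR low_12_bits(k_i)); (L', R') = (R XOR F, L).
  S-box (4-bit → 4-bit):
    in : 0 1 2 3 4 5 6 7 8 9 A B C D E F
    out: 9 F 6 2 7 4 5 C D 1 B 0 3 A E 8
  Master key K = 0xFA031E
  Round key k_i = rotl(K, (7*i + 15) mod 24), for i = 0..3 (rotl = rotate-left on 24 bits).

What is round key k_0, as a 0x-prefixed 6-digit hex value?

K = 0xFA031E
k_0 = rotl(K, (7*0+15) mod 24) = rotl(K, 15) = 0x8F7D01

0x8F7D01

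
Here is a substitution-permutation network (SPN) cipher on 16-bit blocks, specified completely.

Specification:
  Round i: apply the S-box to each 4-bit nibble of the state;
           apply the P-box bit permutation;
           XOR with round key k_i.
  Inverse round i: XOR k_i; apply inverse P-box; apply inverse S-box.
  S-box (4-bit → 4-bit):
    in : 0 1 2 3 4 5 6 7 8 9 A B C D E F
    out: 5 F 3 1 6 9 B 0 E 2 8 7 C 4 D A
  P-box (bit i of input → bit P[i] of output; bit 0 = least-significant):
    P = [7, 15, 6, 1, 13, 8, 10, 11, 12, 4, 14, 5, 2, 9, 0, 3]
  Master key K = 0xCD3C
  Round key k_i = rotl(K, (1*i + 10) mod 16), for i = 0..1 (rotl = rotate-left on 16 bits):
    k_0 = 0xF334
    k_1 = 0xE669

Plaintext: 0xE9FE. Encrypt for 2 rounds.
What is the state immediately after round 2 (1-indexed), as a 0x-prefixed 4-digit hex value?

0x4881

s_0 = plaintext = 0xE9FE
s_1 = Round(s_0, k_0) = 0xFAEB
s_2 = Round(s_1, k_1) = 0x4881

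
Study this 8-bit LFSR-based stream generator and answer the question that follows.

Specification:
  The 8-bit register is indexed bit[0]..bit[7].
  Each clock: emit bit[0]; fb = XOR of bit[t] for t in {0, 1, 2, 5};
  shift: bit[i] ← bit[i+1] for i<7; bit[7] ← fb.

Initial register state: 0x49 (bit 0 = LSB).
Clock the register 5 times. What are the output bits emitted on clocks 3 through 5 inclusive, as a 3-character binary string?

010

reg_0 = 0x49
clock 1: out=1, reg = 0xA4
clock 2: out=0, reg = 0x52
clock 3: out=0, reg = 0xA9
clock 4: out=1, reg = 0x54
clock 5: out=0, reg = 0xAA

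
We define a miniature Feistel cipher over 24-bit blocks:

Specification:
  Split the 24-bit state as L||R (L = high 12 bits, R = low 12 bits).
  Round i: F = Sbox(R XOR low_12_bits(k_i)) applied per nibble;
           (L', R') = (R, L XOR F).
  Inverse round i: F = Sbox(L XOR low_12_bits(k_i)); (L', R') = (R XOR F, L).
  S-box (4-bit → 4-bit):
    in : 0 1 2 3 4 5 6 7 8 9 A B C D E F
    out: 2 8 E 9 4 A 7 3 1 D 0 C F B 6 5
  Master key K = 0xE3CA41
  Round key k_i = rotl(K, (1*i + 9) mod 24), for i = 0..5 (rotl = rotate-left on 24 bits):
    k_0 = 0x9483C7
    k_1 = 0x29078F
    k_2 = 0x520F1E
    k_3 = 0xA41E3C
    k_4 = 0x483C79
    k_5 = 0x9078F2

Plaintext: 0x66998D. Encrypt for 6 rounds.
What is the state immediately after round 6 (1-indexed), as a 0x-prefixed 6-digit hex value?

s_0 = plaintext = 0x66998D
s_1 = Round(s_0, k_0) = 0x98D629
s_2 = Round(s_1, k_1) = 0x62918A
s_3 = Round(s_2, k_2) = 0x18A0FD
s_4 = Round(s_3, k_3) = 0x0FD772
s_5 = Round(s_4, k_4) = 0x772CD1
s_6 = Round(s_5, k_5) = 0xCD139B

0xCD139B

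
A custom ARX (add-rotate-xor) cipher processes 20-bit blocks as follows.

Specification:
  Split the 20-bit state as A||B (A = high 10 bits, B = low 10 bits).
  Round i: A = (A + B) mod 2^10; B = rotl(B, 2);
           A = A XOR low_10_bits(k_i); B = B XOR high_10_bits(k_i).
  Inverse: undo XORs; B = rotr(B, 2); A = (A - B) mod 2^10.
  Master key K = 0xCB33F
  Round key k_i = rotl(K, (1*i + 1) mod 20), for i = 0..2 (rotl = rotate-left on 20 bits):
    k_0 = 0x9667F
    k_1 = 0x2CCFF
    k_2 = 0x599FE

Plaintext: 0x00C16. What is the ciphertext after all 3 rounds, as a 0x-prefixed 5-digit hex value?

0x2CFB2

s_0 = plaintext = 0x00C16
s_1 = Round(s_0, k_0) = 0x99A01
s_2 = Round(s_1, k_1) = 0x260B5
s_3 = Round(s_2, k_2) = 0x2CFB2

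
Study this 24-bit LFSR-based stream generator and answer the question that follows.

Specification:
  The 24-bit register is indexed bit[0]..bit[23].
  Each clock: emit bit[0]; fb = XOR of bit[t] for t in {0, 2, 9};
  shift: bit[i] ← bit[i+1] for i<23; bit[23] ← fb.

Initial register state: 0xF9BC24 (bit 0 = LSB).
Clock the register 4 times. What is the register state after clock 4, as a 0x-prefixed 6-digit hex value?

reg_0 = 0xF9BC24
clock 1: out=0, reg = 0xFCDE12
clock 2: out=0, reg = 0xFE6F09
clock 3: out=1, reg = 0x7F3784
clock 4: out=0, reg = 0x3F9BC2

0x3F9BC2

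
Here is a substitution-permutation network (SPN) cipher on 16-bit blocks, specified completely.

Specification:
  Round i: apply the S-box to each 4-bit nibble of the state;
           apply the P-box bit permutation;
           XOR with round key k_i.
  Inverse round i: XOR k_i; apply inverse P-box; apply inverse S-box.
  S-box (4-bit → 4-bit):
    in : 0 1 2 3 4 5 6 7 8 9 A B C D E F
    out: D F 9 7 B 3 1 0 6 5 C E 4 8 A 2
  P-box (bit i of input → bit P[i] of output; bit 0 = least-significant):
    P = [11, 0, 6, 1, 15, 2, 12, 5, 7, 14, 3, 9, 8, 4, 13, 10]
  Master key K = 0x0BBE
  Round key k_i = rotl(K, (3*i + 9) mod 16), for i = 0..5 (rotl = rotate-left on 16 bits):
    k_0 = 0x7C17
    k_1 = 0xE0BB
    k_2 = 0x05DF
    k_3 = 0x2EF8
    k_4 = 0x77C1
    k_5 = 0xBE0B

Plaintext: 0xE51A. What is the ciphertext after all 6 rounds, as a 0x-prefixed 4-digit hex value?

s_0 = plaintext = 0xE51A
s_1 = Round(s_0, k_0) = 0xA8E1
s_2 = Round(s_1, k_1) = 0x8CD4
s_3 = Round(s_2, k_2) = 0x2DE4
s_4 = Round(s_3, k_3) = 0x21DF
s_5 = Round(s_4, k_4) = 0x3068
s_6 = Round(s_5, k_5) = 0x1DD2

0x1DD2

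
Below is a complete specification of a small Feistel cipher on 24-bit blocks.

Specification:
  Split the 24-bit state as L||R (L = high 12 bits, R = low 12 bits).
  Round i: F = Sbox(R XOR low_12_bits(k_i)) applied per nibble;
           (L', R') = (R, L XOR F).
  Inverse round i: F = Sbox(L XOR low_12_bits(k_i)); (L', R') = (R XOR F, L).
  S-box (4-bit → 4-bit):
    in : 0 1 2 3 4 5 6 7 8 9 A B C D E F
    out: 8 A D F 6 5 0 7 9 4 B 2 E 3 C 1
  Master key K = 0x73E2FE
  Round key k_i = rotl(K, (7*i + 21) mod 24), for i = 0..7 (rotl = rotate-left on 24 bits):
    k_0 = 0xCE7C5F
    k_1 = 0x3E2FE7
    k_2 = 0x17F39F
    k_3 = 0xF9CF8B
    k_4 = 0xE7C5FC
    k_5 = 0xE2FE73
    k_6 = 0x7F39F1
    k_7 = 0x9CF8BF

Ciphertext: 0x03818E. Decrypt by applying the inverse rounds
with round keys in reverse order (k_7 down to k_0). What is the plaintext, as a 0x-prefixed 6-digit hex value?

s_0 = ciphertext = 0x03818E
s_1 = InvRound(s_0, k_7) = 0x819038
s_2 = InvRound(s_1, k_6) = 0xAF1819
s_3 = InvRound(s_2, k_5) = 0xE84AF1
s_4 = InvRound(s_3, k_4) = 0x888E84
s_5 = InvRound(s_4, k_3) = 0x90B888
s_6 = InvRound(s_5, k_2) = 0x3CE90B
s_7 = InvRound(s_6, k_1) = 0x7DF3CE
s_8 = InvRound(s_7, k_0) = 0x1567DF

0x1567DF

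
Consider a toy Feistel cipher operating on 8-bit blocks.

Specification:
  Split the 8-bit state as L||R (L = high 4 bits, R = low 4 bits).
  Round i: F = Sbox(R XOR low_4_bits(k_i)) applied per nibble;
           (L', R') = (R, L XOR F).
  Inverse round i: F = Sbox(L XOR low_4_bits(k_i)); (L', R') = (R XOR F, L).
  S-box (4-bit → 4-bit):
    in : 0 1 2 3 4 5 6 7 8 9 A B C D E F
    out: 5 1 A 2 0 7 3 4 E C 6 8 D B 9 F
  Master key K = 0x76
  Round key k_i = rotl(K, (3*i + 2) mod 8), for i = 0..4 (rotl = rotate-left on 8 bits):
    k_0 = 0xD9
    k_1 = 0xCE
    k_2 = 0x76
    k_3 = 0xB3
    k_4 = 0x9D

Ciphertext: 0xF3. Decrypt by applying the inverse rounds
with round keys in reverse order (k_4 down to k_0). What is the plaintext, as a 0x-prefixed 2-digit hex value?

s_0 = ciphertext = 0xF3
s_1 = InvRound(s_0, k_4) = 0x9F
s_2 = InvRound(s_1, k_3) = 0x99
s_3 = InvRound(s_2, k_2) = 0x69
s_4 = InvRound(s_3, k_1) = 0x76
s_5 = InvRound(s_4, k_0) = 0xF7

0xF7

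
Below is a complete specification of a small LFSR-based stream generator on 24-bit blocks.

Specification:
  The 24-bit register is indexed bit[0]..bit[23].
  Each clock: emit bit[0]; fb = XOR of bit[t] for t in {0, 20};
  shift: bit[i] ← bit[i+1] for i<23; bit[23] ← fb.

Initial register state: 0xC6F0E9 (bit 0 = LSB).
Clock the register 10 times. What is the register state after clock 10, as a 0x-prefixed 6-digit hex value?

0xED71BC

reg_0 = 0xC6F0E9
clock 1: out=1, reg = 0xE37874
clock 2: out=0, reg = 0x71BC3A
clock 3: out=0, reg = 0xB8DE1D
clock 4: out=1, reg = 0x5C6F0E
clock 5: out=0, reg = 0xAE3787
clock 6: out=1, reg = 0xD71BC3
clock 7: out=1, reg = 0x6B8DE1
clock 8: out=1, reg = 0xB5C6F0
clock 9: out=0, reg = 0xDAE378
clock 10: out=0, reg = 0xED71BC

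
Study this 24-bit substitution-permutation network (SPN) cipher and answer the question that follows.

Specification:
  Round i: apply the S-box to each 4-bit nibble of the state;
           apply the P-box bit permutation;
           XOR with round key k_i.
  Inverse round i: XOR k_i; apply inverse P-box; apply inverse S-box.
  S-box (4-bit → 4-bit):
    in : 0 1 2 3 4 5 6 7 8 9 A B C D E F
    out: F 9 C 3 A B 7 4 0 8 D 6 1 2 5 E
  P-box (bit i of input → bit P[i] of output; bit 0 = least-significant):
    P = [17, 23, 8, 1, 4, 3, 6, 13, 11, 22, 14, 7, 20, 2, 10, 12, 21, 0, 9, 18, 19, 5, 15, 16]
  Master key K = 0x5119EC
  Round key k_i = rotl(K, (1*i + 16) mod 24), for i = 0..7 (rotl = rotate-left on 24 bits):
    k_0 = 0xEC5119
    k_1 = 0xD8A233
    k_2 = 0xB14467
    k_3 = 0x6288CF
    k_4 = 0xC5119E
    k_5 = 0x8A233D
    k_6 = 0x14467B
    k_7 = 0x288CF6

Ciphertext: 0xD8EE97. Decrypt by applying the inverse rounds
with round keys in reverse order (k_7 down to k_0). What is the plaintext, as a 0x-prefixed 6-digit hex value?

0x03CE84

s_0 = ciphertext = 0xD8EE97
s_1 = InvRound(s_0, k_7) = 0xD6CB2D
s_2 = InvRound(s_1, k_6) = 0x78B3E0
s_3 = InvRound(s_2, k_5) = 0x735463
s_4 = InvRound(s_3, k_4) = 0xD56266
s_5 = InvRound(s_4, k_3) = 0xF0CA43
s_6 = InvRound(s_5, k_2) = 0xF7B388
s_7 = InvRound(s_6, k_1) = 0x55993A
s_8 = InvRound(s_7, k_0) = 0x03CE84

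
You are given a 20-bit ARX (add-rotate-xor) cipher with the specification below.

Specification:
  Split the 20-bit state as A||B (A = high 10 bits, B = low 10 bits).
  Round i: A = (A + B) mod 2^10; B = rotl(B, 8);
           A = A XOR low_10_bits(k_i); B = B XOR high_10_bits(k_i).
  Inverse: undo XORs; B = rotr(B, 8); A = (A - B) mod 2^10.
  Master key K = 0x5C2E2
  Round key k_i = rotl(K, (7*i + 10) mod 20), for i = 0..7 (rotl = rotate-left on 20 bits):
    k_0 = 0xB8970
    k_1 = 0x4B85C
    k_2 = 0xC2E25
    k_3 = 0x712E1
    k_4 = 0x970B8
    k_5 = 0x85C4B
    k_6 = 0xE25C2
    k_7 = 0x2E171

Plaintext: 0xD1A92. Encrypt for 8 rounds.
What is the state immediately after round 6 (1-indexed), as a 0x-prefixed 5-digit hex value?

s_0 = plaintext = 0xD1A92
s_1 = Round(s_0, k_0) = 0x2A046
s_2 = Round(s_1, k_1) = 0x2CB3F
s_3 = Round(s_2, k_2) = 0x750C4
s_4 = Round(s_3, k_3) = 0x1E5F5
s_5 = Round(s_4, k_4) = 0xB5B21
s_6 = Round(s_5, k_5) = 0x6F3DF
s_7 = Round(s_6, k_6) = 0x1647E
s_8 = Round(s_7, k_7) = 0x69AA7

0x6F3DF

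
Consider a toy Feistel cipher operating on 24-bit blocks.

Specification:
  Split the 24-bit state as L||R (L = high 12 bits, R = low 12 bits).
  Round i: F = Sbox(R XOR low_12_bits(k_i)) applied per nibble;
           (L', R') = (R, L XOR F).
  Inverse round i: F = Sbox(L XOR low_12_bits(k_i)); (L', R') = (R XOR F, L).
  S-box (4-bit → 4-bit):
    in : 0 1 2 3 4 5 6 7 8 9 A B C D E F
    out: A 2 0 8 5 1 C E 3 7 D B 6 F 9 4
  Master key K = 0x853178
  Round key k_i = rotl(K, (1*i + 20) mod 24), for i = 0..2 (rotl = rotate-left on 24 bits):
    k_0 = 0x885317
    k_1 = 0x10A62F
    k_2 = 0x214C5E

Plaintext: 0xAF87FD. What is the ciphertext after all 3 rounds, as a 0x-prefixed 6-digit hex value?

0x0A092C

s_0 = plaintext = 0xAF87FD
s_1 = Round(s_0, k_0) = 0x7FDF65
s_2 = Round(s_1, k_1) = 0xF650A0
s_3 = Round(s_2, k_2) = 0x0A092C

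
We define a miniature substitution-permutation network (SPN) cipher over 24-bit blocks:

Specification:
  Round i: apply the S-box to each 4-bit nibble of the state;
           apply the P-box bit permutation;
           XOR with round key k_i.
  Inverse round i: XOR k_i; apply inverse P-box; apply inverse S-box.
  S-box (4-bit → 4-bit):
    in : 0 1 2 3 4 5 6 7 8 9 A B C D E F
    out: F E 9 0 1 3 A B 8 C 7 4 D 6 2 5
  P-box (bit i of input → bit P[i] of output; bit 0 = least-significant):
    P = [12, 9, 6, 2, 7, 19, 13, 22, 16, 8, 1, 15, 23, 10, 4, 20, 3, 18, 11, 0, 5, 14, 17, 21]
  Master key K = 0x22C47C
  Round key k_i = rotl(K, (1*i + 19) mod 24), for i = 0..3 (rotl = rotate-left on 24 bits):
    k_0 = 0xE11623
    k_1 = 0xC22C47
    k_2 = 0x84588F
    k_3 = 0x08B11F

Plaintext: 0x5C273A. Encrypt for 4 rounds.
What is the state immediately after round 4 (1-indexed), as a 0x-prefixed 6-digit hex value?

0x84AE4C

s_0 = plaintext = 0x5C273A
s_1 = Round(s_0, k_0) = 0x70CD4A
s_2 = Round(s_1, k_1) = 0x7677BC
s_3 = Round(s_2, k_2) = 0x31ADEA
s_4 = Round(s_3, k_3) = 0x84AE4C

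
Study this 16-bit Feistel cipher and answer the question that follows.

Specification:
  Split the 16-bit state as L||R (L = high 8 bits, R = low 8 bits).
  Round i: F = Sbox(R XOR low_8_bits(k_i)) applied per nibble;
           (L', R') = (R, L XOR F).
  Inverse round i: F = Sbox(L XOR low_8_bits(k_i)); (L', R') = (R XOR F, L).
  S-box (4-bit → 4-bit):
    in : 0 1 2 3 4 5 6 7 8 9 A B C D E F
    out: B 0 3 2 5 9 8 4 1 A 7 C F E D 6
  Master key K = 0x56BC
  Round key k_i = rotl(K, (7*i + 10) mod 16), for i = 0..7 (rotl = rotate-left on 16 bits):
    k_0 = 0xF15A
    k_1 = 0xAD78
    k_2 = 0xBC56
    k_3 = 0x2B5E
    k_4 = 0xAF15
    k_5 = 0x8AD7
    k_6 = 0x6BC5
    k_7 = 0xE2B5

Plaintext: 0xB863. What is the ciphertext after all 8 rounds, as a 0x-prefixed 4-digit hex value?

0x4008

s_0 = plaintext = 0xB863
s_1 = Round(s_0, k_0) = 0x6392
s_2 = Round(s_1, k_1) = 0x92B4
s_3 = Round(s_2, k_2) = 0xB441
s_4 = Round(s_3, k_3) = 0x41B2
s_5 = Round(s_4, k_4) = 0xB235
s_6 = Round(s_5, k_5) = 0x3561
s_7 = Round(s_6, k_6) = 0x6140
s_8 = Round(s_7, k_7) = 0x4008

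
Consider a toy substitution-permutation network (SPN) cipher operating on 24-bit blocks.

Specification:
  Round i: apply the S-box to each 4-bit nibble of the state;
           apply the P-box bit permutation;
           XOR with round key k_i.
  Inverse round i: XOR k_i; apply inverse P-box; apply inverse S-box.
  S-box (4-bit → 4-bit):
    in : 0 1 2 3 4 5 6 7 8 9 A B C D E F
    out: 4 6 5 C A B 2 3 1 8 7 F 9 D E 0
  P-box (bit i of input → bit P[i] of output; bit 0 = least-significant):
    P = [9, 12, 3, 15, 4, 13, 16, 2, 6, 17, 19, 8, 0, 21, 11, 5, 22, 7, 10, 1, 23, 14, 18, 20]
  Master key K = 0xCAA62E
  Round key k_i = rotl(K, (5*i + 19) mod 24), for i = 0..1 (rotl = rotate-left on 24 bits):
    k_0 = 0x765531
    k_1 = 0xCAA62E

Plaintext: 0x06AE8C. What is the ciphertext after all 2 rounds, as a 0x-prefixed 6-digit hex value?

s_0 = plaintext = 0x06AE8C
s_1 = Round(s_0, k_0) = 0x58DEA0
s_2 = Round(s_1, k_1) = 0x11CF17

0x11CF17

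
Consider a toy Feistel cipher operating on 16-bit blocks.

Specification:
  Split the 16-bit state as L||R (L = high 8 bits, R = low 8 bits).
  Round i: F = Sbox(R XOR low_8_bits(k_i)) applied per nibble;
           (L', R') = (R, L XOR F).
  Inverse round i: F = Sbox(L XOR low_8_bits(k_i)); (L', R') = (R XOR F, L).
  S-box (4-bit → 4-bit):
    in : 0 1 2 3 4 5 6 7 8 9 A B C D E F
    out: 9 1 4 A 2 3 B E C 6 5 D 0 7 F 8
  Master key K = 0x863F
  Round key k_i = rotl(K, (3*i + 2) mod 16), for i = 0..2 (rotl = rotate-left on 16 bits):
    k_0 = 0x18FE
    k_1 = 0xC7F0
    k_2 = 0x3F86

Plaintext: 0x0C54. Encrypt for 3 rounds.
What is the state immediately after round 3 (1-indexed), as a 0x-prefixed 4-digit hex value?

0x029B

s_0 = plaintext = 0x0C54
s_1 = Round(s_0, k_0) = 0x5459
s_2 = Round(s_1, k_1) = 0x5902
s_3 = Round(s_2, k_2) = 0x029B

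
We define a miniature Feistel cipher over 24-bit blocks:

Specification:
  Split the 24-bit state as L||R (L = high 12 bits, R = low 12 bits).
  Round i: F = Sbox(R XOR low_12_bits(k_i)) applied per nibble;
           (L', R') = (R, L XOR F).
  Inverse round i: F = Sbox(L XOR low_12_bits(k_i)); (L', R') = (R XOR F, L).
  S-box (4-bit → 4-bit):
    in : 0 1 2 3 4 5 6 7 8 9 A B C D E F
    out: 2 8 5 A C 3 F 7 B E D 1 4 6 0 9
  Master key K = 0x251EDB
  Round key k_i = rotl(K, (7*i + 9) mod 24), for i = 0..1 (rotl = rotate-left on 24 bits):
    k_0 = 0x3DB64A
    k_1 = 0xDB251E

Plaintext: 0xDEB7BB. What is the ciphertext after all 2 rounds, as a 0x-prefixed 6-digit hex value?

0x57354D

s_0 = plaintext = 0xDEB7BB
s_1 = Round(s_0, k_0) = 0x7BB573
s_2 = Round(s_1, k_1) = 0x57354D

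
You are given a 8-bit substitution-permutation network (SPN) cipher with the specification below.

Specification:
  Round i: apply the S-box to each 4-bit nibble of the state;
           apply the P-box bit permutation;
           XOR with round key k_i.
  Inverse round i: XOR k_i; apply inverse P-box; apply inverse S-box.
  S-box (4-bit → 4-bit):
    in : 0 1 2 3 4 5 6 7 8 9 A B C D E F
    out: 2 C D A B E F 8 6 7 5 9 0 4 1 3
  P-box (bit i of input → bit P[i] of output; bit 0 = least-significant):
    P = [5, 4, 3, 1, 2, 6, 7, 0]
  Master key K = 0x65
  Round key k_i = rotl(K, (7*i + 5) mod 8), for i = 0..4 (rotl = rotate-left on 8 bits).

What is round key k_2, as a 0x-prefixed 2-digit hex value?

0x2B

K = 0x65
k_0 = rotl(K, (7*0+5) mod 8) = rotl(K, 5) = 0xAC
k_1 = rotl(K, (7*1+5) mod 8) = rotl(K, 4) = 0x56
k_2 = rotl(K, (7*2+5) mod 8) = rotl(K, 3) = 0x2B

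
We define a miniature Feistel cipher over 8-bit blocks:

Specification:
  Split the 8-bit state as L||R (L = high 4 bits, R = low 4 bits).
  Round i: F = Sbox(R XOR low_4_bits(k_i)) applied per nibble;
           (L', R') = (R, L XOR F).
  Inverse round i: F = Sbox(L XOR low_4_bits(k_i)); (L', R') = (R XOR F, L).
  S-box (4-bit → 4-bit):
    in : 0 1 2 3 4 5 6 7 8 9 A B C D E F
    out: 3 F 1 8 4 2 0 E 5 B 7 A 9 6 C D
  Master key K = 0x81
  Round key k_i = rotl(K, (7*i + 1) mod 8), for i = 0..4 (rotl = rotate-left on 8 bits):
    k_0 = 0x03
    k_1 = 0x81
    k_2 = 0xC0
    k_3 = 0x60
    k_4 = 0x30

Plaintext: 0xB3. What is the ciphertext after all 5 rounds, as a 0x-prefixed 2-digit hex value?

s_0 = plaintext = 0xB3
s_1 = Round(s_0, k_0) = 0x38
s_2 = Round(s_1, k_1) = 0x88
s_3 = Round(s_2, k_2) = 0x8D
s_4 = Round(s_3, k_3) = 0xDE
s_5 = Round(s_4, k_4) = 0xE1

0xE1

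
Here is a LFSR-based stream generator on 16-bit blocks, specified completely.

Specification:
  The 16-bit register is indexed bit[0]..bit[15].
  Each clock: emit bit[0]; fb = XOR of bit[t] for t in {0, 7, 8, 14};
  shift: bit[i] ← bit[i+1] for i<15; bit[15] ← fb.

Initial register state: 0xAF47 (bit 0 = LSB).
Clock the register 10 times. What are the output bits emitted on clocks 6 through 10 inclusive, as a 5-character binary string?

01011

reg_0 = 0xAF47
clock 1: out=1, reg = 0x57A3
clock 2: out=1, reg = 0x2BD1
clock 3: out=1, reg = 0x95E8
clock 4: out=0, reg = 0x4AF4
clock 5: out=0, reg = 0x257A
clock 6: out=0, reg = 0x92BD
clock 7: out=1, reg = 0x495E
clock 8: out=0, reg = 0x24AF
clock 9: out=1, reg = 0x1257
clock 10: out=1, reg = 0x892B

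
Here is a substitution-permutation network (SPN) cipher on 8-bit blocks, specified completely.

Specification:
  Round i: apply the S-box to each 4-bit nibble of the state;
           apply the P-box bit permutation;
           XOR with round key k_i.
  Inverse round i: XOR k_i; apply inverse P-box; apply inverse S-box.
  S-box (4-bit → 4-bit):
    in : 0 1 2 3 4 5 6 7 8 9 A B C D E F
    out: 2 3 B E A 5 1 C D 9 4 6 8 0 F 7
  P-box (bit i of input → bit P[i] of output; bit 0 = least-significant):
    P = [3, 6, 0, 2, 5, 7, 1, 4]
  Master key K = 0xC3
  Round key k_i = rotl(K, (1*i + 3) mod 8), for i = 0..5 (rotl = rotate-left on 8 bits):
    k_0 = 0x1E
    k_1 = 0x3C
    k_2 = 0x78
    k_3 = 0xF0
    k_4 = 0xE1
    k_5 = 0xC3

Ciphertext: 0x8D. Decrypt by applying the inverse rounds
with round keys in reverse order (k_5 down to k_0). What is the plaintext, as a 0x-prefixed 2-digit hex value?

0x55

s_0 = ciphertext = 0x8D
s_1 = InvRound(s_0, k_5) = 0xA2
s_2 = InvRound(s_1, k_4) = 0xAB
s_3 = InvRound(s_2, k_3) = 0x7F
s_4 = InvRound(s_3, k_2) = 0xA7
s_5 = InvRound(s_4, k_1) = 0x35
s_6 = InvRound(s_5, k_0) = 0x55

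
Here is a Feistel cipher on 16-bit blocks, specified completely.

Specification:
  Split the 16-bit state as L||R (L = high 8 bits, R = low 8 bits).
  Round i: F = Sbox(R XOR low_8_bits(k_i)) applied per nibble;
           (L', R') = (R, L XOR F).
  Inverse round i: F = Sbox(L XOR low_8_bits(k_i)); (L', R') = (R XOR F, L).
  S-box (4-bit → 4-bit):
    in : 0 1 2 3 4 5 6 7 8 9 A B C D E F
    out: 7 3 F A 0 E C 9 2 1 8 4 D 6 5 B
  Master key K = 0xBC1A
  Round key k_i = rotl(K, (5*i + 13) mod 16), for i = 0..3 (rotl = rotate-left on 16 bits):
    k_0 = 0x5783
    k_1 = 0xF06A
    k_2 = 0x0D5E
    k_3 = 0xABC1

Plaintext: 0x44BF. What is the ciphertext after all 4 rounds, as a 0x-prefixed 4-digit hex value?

s_0 = plaintext = 0x44BF
s_1 = Round(s_0, k_0) = 0xBFE9
s_2 = Round(s_1, k_1) = 0xE995
s_3 = Round(s_2, k_2) = 0x953D
s_4 = Round(s_3, k_3) = 0x3D28

0x3D28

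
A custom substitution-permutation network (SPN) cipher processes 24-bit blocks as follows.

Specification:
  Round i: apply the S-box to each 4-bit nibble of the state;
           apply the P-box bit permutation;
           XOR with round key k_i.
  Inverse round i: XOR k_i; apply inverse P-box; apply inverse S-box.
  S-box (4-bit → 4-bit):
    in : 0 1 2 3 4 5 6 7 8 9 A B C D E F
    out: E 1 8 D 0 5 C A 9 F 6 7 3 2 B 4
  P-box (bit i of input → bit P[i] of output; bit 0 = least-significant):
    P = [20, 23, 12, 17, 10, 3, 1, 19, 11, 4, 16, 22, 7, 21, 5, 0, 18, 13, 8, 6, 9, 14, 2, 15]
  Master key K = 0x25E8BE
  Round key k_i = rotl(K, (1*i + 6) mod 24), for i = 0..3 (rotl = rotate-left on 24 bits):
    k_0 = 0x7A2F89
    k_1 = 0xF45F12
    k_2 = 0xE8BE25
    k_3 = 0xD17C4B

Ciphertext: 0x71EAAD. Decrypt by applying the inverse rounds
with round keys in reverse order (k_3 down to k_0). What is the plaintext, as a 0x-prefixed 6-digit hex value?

s_0 = ciphertext = 0x71EAAD
s_1 = InvRound(s_0, k_3) = 0x32B45A
s_2 = InvRound(s_1, k_2) = 0x526E0E
s_3 = InvRound(s_2, k_1) = 0xFBDDD0
s_4 = InvRound(s_3, k_0) = 0xE72ADA

0xE72ADA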